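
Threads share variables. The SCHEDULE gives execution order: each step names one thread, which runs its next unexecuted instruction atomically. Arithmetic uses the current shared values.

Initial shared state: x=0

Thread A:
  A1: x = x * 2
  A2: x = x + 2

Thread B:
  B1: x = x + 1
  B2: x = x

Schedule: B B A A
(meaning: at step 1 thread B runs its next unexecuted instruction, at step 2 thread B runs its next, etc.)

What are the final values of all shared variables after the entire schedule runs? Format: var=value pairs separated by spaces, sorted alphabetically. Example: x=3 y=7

Step 1: thread B executes B1 (x = x + 1). Shared: x=1. PCs: A@0 B@1
Step 2: thread B executes B2 (x = x). Shared: x=1. PCs: A@0 B@2
Step 3: thread A executes A1 (x = x * 2). Shared: x=2. PCs: A@1 B@2
Step 4: thread A executes A2 (x = x + 2). Shared: x=4. PCs: A@2 B@2

Answer: x=4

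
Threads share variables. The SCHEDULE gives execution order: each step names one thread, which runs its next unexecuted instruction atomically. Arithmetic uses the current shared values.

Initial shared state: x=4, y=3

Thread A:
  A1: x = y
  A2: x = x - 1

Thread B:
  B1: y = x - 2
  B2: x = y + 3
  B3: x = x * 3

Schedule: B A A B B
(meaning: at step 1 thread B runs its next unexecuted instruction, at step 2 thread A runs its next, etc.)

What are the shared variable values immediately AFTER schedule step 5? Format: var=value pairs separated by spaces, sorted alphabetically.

Step 1: thread B executes B1 (y = x - 2). Shared: x=4 y=2. PCs: A@0 B@1
Step 2: thread A executes A1 (x = y). Shared: x=2 y=2. PCs: A@1 B@1
Step 3: thread A executes A2 (x = x - 1). Shared: x=1 y=2. PCs: A@2 B@1
Step 4: thread B executes B2 (x = y + 3). Shared: x=5 y=2. PCs: A@2 B@2
Step 5: thread B executes B3 (x = x * 3). Shared: x=15 y=2. PCs: A@2 B@3

Answer: x=15 y=2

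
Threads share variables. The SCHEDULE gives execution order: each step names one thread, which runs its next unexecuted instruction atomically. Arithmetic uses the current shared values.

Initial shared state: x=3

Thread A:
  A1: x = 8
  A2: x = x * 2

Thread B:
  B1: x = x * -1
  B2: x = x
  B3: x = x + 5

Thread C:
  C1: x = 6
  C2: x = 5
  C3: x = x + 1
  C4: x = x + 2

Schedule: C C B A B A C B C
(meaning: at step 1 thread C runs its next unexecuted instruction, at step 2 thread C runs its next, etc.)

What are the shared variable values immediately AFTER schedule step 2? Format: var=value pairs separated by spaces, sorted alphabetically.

Answer: x=5

Derivation:
Step 1: thread C executes C1 (x = 6). Shared: x=6. PCs: A@0 B@0 C@1
Step 2: thread C executes C2 (x = 5). Shared: x=5. PCs: A@0 B@0 C@2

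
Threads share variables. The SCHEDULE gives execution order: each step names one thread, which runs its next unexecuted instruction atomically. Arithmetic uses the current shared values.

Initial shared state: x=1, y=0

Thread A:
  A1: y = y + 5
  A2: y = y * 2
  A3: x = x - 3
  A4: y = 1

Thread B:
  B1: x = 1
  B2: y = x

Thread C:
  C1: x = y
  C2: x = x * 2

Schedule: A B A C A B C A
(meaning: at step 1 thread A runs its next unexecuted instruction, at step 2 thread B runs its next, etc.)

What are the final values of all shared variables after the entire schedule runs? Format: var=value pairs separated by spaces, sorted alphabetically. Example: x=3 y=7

Step 1: thread A executes A1 (y = y + 5). Shared: x=1 y=5. PCs: A@1 B@0 C@0
Step 2: thread B executes B1 (x = 1). Shared: x=1 y=5. PCs: A@1 B@1 C@0
Step 3: thread A executes A2 (y = y * 2). Shared: x=1 y=10. PCs: A@2 B@1 C@0
Step 4: thread C executes C1 (x = y). Shared: x=10 y=10. PCs: A@2 B@1 C@1
Step 5: thread A executes A3 (x = x - 3). Shared: x=7 y=10. PCs: A@3 B@1 C@1
Step 6: thread B executes B2 (y = x). Shared: x=7 y=7. PCs: A@3 B@2 C@1
Step 7: thread C executes C2 (x = x * 2). Shared: x=14 y=7. PCs: A@3 B@2 C@2
Step 8: thread A executes A4 (y = 1). Shared: x=14 y=1. PCs: A@4 B@2 C@2

Answer: x=14 y=1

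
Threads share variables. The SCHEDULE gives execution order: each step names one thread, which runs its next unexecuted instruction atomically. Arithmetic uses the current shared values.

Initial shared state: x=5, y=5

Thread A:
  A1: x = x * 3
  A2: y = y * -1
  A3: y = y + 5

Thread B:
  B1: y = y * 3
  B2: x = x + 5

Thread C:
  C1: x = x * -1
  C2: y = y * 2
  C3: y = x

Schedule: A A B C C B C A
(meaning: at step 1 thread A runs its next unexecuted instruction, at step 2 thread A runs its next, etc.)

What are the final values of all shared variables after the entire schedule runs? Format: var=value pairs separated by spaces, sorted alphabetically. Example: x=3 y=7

Answer: x=-10 y=-5

Derivation:
Step 1: thread A executes A1 (x = x * 3). Shared: x=15 y=5. PCs: A@1 B@0 C@0
Step 2: thread A executes A2 (y = y * -1). Shared: x=15 y=-5. PCs: A@2 B@0 C@0
Step 3: thread B executes B1 (y = y * 3). Shared: x=15 y=-15. PCs: A@2 B@1 C@0
Step 4: thread C executes C1 (x = x * -1). Shared: x=-15 y=-15. PCs: A@2 B@1 C@1
Step 5: thread C executes C2 (y = y * 2). Shared: x=-15 y=-30. PCs: A@2 B@1 C@2
Step 6: thread B executes B2 (x = x + 5). Shared: x=-10 y=-30. PCs: A@2 B@2 C@2
Step 7: thread C executes C3 (y = x). Shared: x=-10 y=-10. PCs: A@2 B@2 C@3
Step 8: thread A executes A3 (y = y + 5). Shared: x=-10 y=-5. PCs: A@3 B@2 C@3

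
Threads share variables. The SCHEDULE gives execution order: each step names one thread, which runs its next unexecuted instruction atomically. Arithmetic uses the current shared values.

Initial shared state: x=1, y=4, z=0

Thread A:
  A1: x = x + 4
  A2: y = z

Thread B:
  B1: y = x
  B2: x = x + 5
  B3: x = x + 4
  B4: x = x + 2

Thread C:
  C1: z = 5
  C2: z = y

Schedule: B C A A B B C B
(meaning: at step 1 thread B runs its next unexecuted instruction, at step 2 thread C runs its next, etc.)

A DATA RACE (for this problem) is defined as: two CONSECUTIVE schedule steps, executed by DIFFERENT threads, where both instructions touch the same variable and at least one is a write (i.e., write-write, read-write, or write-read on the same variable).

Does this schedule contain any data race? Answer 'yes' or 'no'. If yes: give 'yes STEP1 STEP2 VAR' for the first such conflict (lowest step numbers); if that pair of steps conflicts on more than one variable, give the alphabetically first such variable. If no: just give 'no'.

Answer: no

Derivation:
Steps 1,2: B(r=x,w=y) vs C(r=-,w=z). No conflict.
Steps 2,3: C(r=-,w=z) vs A(r=x,w=x). No conflict.
Steps 3,4: same thread (A). No race.
Steps 4,5: A(r=z,w=y) vs B(r=x,w=x). No conflict.
Steps 5,6: same thread (B). No race.
Steps 6,7: B(r=x,w=x) vs C(r=y,w=z). No conflict.
Steps 7,8: C(r=y,w=z) vs B(r=x,w=x). No conflict.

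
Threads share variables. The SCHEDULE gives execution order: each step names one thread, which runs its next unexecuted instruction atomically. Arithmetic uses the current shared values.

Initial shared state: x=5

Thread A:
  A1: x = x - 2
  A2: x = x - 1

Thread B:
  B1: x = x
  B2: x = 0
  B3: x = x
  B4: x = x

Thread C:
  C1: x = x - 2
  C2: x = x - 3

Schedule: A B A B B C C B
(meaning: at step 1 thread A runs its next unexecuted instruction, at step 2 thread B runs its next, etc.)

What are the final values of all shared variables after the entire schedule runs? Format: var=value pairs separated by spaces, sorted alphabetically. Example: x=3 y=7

Step 1: thread A executes A1 (x = x - 2). Shared: x=3. PCs: A@1 B@0 C@0
Step 2: thread B executes B1 (x = x). Shared: x=3. PCs: A@1 B@1 C@0
Step 3: thread A executes A2 (x = x - 1). Shared: x=2. PCs: A@2 B@1 C@0
Step 4: thread B executes B2 (x = 0). Shared: x=0. PCs: A@2 B@2 C@0
Step 5: thread B executes B3 (x = x). Shared: x=0. PCs: A@2 B@3 C@0
Step 6: thread C executes C1 (x = x - 2). Shared: x=-2. PCs: A@2 B@3 C@1
Step 7: thread C executes C2 (x = x - 3). Shared: x=-5. PCs: A@2 B@3 C@2
Step 8: thread B executes B4 (x = x). Shared: x=-5. PCs: A@2 B@4 C@2

Answer: x=-5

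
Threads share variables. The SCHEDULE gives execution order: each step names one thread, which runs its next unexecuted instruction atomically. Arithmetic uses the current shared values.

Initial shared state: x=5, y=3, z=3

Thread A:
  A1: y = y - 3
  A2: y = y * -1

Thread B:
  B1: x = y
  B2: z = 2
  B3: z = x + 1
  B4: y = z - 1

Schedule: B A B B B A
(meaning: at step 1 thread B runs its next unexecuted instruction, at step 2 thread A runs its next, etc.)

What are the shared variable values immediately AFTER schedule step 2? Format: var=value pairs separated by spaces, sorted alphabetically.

Answer: x=3 y=0 z=3

Derivation:
Step 1: thread B executes B1 (x = y). Shared: x=3 y=3 z=3. PCs: A@0 B@1
Step 2: thread A executes A1 (y = y - 3). Shared: x=3 y=0 z=3. PCs: A@1 B@1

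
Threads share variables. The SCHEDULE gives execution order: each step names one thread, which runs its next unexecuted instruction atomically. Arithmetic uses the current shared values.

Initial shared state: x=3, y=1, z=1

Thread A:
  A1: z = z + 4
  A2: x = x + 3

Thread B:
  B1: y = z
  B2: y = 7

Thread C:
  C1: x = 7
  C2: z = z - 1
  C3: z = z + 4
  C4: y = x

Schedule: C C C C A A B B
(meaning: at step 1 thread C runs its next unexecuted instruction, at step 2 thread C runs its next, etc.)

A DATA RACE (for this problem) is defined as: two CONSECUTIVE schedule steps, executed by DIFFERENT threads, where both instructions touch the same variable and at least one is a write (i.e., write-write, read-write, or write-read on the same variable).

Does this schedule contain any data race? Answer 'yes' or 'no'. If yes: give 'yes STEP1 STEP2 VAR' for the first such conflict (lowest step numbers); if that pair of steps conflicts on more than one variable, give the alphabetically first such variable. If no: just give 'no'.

Steps 1,2: same thread (C). No race.
Steps 2,3: same thread (C). No race.
Steps 3,4: same thread (C). No race.
Steps 4,5: C(r=x,w=y) vs A(r=z,w=z). No conflict.
Steps 5,6: same thread (A). No race.
Steps 6,7: A(r=x,w=x) vs B(r=z,w=y). No conflict.
Steps 7,8: same thread (B). No race.

Answer: no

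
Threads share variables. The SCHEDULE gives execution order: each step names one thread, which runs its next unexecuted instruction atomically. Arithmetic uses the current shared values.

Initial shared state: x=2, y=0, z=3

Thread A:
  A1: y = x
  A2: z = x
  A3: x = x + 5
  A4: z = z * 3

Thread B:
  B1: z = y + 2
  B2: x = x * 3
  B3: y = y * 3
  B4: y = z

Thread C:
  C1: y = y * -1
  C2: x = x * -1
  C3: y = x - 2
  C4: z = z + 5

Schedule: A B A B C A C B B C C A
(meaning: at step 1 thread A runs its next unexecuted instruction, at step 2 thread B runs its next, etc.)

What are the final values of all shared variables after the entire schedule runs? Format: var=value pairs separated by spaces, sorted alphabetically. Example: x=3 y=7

Answer: x=-11 y=-13 z=21

Derivation:
Step 1: thread A executes A1 (y = x). Shared: x=2 y=2 z=3. PCs: A@1 B@0 C@0
Step 2: thread B executes B1 (z = y + 2). Shared: x=2 y=2 z=4. PCs: A@1 B@1 C@0
Step 3: thread A executes A2 (z = x). Shared: x=2 y=2 z=2. PCs: A@2 B@1 C@0
Step 4: thread B executes B2 (x = x * 3). Shared: x=6 y=2 z=2. PCs: A@2 B@2 C@0
Step 5: thread C executes C1 (y = y * -1). Shared: x=6 y=-2 z=2. PCs: A@2 B@2 C@1
Step 6: thread A executes A3 (x = x + 5). Shared: x=11 y=-2 z=2. PCs: A@3 B@2 C@1
Step 7: thread C executes C2 (x = x * -1). Shared: x=-11 y=-2 z=2. PCs: A@3 B@2 C@2
Step 8: thread B executes B3 (y = y * 3). Shared: x=-11 y=-6 z=2. PCs: A@3 B@3 C@2
Step 9: thread B executes B4 (y = z). Shared: x=-11 y=2 z=2. PCs: A@3 B@4 C@2
Step 10: thread C executes C3 (y = x - 2). Shared: x=-11 y=-13 z=2. PCs: A@3 B@4 C@3
Step 11: thread C executes C4 (z = z + 5). Shared: x=-11 y=-13 z=7. PCs: A@3 B@4 C@4
Step 12: thread A executes A4 (z = z * 3). Shared: x=-11 y=-13 z=21. PCs: A@4 B@4 C@4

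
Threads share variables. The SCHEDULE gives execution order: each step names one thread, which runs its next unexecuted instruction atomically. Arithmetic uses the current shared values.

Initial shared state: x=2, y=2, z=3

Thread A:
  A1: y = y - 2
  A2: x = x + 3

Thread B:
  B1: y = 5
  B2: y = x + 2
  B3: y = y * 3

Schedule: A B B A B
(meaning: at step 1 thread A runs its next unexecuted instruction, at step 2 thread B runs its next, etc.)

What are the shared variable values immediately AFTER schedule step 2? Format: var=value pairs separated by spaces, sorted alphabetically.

Step 1: thread A executes A1 (y = y - 2). Shared: x=2 y=0 z=3. PCs: A@1 B@0
Step 2: thread B executes B1 (y = 5). Shared: x=2 y=5 z=3. PCs: A@1 B@1

Answer: x=2 y=5 z=3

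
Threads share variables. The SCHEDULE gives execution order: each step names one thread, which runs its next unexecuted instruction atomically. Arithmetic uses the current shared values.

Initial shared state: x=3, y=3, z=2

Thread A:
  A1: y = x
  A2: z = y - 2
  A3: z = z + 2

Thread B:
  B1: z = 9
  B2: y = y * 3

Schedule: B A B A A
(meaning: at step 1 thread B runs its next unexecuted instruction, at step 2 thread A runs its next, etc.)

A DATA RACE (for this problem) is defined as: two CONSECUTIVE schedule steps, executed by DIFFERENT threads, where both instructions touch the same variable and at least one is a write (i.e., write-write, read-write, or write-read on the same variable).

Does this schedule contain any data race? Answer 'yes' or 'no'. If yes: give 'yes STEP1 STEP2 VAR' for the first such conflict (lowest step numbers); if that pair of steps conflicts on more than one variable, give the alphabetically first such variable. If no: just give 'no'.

Steps 1,2: B(r=-,w=z) vs A(r=x,w=y). No conflict.
Steps 2,3: A(y = x) vs B(y = y * 3). RACE on y (W-W).
Steps 3,4: B(y = y * 3) vs A(z = y - 2). RACE on y (W-R).
Steps 4,5: same thread (A). No race.
First conflict at steps 2,3.

Answer: yes 2 3 y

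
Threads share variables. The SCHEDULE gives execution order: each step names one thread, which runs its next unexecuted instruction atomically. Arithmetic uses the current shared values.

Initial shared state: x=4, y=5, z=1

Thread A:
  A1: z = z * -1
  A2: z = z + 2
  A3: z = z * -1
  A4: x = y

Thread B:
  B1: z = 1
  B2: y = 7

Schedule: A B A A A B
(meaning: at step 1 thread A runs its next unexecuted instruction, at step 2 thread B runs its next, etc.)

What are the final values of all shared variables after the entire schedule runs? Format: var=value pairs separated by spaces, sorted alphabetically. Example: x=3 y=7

Answer: x=5 y=7 z=-3

Derivation:
Step 1: thread A executes A1 (z = z * -1). Shared: x=4 y=5 z=-1. PCs: A@1 B@0
Step 2: thread B executes B1 (z = 1). Shared: x=4 y=5 z=1. PCs: A@1 B@1
Step 3: thread A executes A2 (z = z + 2). Shared: x=4 y=5 z=3. PCs: A@2 B@1
Step 4: thread A executes A3 (z = z * -1). Shared: x=4 y=5 z=-3. PCs: A@3 B@1
Step 5: thread A executes A4 (x = y). Shared: x=5 y=5 z=-3. PCs: A@4 B@1
Step 6: thread B executes B2 (y = 7). Shared: x=5 y=7 z=-3. PCs: A@4 B@2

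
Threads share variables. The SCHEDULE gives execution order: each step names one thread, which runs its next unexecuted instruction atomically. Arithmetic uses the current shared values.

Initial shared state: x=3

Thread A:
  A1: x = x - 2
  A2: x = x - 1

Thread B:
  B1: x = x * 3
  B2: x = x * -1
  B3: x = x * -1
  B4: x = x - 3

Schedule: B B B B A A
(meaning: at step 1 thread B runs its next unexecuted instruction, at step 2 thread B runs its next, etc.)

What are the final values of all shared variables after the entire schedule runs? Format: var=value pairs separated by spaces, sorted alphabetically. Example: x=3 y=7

Step 1: thread B executes B1 (x = x * 3). Shared: x=9. PCs: A@0 B@1
Step 2: thread B executes B2 (x = x * -1). Shared: x=-9. PCs: A@0 B@2
Step 3: thread B executes B3 (x = x * -1). Shared: x=9. PCs: A@0 B@3
Step 4: thread B executes B4 (x = x - 3). Shared: x=6. PCs: A@0 B@4
Step 5: thread A executes A1 (x = x - 2). Shared: x=4. PCs: A@1 B@4
Step 6: thread A executes A2 (x = x - 1). Shared: x=3. PCs: A@2 B@4

Answer: x=3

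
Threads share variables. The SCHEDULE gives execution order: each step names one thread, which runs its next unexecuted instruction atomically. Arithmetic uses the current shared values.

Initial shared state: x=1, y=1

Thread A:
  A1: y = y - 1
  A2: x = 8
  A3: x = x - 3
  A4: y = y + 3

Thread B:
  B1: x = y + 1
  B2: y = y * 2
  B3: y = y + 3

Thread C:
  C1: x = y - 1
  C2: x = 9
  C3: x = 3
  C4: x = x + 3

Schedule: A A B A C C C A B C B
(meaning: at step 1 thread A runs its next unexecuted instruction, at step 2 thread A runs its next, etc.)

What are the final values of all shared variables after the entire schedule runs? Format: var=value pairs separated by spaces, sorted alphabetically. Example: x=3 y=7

Answer: x=6 y=9

Derivation:
Step 1: thread A executes A1 (y = y - 1). Shared: x=1 y=0. PCs: A@1 B@0 C@0
Step 2: thread A executes A2 (x = 8). Shared: x=8 y=0. PCs: A@2 B@0 C@0
Step 3: thread B executes B1 (x = y + 1). Shared: x=1 y=0. PCs: A@2 B@1 C@0
Step 4: thread A executes A3 (x = x - 3). Shared: x=-2 y=0. PCs: A@3 B@1 C@0
Step 5: thread C executes C1 (x = y - 1). Shared: x=-1 y=0. PCs: A@3 B@1 C@1
Step 6: thread C executes C2 (x = 9). Shared: x=9 y=0. PCs: A@3 B@1 C@2
Step 7: thread C executes C3 (x = 3). Shared: x=3 y=0. PCs: A@3 B@1 C@3
Step 8: thread A executes A4 (y = y + 3). Shared: x=3 y=3. PCs: A@4 B@1 C@3
Step 9: thread B executes B2 (y = y * 2). Shared: x=3 y=6. PCs: A@4 B@2 C@3
Step 10: thread C executes C4 (x = x + 3). Shared: x=6 y=6. PCs: A@4 B@2 C@4
Step 11: thread B executes B3 (y = y + 3). Shared: x=6 y=9. PCs: A@4 B@3 C@4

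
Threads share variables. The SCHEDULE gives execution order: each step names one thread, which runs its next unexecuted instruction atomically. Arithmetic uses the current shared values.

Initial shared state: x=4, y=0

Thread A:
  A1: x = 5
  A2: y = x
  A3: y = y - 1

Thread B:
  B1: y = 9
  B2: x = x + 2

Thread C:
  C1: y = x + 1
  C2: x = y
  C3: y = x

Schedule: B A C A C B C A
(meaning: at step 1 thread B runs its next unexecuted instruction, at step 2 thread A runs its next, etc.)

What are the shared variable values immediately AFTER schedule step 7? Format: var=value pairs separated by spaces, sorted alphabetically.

Step 1: thread B executes B1 (y = 9). Shared: x=4 y=9. PCs: A@0 B@1 C@0
Step 2: thread A executes A1 (x = 5). Shared: x=5 y=9. PCs: A@1 B@1 C@0
Step 3: thread C executes C1 (y = x + 1). Shared: x=5 y=6. PCs: A@1 B@1 C@1
Step 4: thread A executes A2 (y = x). Shared: x=5 y=5. PCs: A@2 B@1 C@1
Step 5: thread C executes C2 (x = y). Shared: x=5 y=5. PCs: A@2 B@1 C@2
Step 6: thread B executes B2 (x = x + 2). Shared: x=7 y=5. PCs: A@2 B@2 C@2
Step 7: thread C executes C3 (y = x). Shared: x=7 y=7. PCs: A@2 B@2 C@3

Answer: x=7 y=7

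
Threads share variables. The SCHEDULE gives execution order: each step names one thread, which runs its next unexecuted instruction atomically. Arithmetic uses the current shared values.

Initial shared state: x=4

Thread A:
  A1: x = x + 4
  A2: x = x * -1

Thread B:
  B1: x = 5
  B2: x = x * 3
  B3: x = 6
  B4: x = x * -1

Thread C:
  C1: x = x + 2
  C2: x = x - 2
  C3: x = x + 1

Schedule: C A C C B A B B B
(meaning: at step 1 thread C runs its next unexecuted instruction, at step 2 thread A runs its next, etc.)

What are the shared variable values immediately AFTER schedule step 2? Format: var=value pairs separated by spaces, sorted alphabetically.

Step 1: thread C executes C1 (x = x + 2). Shared: x=6. PCs: A@0 B@0 C@1
Step 2: thread A executes A1 (x = x + 4). Shared: x=10. PCs: A@1 B@0 C@1

Answer: x=10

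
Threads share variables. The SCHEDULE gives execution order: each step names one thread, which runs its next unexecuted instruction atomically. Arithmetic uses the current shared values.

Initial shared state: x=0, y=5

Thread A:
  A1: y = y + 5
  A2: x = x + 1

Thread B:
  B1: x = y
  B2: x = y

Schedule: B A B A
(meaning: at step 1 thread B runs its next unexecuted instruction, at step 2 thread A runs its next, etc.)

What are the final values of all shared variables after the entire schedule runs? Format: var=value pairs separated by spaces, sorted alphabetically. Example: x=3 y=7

Answer: x=11 y=10

Derivation:
Step 1: thread B executes B1 (x = y). Shared: x=5 y=5. PCs: A@0 B@1
Step 2: thread A executes A1 (y = y + 5). Shared: x=5 y=10. PCs: A@1 B@1
Step 3: thread B executes B2 (x = y). Shared: x=10 y=10. PCs: A@1 B@2
Step 4: thread A executes A2 (x = x + 1). Shared: x=11 y=10. PCs: A@2 B@2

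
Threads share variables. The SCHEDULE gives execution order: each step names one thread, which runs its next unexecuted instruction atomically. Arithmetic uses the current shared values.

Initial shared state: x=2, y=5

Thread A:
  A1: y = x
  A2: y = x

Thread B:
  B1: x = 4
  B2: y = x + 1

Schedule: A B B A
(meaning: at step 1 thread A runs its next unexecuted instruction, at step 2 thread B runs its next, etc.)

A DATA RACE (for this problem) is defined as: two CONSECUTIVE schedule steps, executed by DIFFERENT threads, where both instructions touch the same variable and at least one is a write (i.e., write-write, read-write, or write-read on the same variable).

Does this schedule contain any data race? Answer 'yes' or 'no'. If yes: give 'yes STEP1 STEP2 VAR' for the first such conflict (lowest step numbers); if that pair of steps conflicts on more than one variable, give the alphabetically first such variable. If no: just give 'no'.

Steps 1,2: A(y = x) vs B(x = 4). RACE on x (R-W).
Steps 2,3: same thread (B). No race.
Steps 3,4: B(y = x + 1) vs A(y = x). RACE on y (W-W).
First conflict at steps 1,2.

Answer: yes 1 2 x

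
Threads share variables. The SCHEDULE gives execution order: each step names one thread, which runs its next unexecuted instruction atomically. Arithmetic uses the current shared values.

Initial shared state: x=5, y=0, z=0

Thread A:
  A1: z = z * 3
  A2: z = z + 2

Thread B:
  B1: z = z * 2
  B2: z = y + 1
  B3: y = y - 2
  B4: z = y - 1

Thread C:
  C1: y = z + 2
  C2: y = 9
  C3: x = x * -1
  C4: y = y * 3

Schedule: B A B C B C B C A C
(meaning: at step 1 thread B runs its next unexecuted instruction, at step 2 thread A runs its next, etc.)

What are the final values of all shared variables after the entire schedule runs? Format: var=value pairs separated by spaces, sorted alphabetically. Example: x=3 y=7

Step 1: thread B executes B1 (z = z * 2). Shared: x=5 y=0 z=0. PCs: A@0 B@1 C@0
Step 2: thread A executes A1 (z = z * 3). Shared: x=5 y=0 z=0. PCs: A@1 B@1 C@0
Step 3: thread B executes B2 (z = y + 1). Shared: x=5 y=0 z=1. PCs: A@1 B@2 C@0
Step 4: thread C executes C1 (y = z + 2). Shared: x=5 y=3 z=1. PCs: A@1 B@2 C@1
Step 5: thread B executes B3 (y = y - 2). Shared: x=5 y=1 z=1. PCs: A@1 B@3 C@1
Step 6: thread C executes C2 (y = 9). Shared: x=5 y=9 z=1. PCs: A@1 B@3 C@2
Step 7: thread B executes B4 (z = y - 1). Shared: x=5 y=9 z=8. PCs: A@1 B@4 C@2
Step 8: thread C executes C3 (x = x * -1). Shared: x=-5 y=9 z=8. PCs: A@1 B@4 C@3
Step 9: thread A executes A2 (z = z + 2). Shared: x=-5 y=9 z=10. PCs: A@2 B@4 C@3
Step 10: thread C executes C4 (y = y * 3). Shared: x=-5 y=27 z=10. PCs: A@2 B@4 C@4

Answer: x=-5 y=27 z=10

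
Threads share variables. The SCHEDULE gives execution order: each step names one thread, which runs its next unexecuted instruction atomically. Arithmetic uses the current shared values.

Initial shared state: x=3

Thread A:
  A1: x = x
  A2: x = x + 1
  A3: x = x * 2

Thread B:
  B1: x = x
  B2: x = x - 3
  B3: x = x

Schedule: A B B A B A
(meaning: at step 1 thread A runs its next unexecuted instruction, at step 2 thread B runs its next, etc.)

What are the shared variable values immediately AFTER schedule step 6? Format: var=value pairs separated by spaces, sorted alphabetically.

Step 1: thread A executes A1 (x = x). Shared: x=3. PCs: A@1 B@0
Step 2: thread B executes B1 (x = x). Shared: x=3. PCs: A@1 B@1
Step 3: thread B executes B2 (x = x - 3). Shared: x=0. PCs: A@1 B@2
Step 4: thread A executes A2 (x = x + 1). Shared: x=1. PCs: A@2 B@2
Step 5: thread B executes B3 (x = x). Shared: x=1. PCs: A@2 B@3
Step 6: thread A executes A3 (x = x * 2). Shared: x=2. PCs: A@3 B@3

Answer: x=2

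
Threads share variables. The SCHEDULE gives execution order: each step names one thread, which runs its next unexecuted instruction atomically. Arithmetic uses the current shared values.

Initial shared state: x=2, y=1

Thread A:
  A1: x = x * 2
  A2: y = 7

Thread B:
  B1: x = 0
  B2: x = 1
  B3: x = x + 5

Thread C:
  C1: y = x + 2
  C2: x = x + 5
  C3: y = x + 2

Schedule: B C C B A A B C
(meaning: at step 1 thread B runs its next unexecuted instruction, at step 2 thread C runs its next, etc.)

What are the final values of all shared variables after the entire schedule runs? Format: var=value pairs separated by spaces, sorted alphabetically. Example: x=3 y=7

Answer: x=7 y=9

Derivation:
Step 1: thread B executes B1 (x = 0). Shared: x=0 y=1. PCs: A@0 B@1 C@0
Step 2: thread C executes C1 (y = x + 2). Shared: x=0 y=2. PCs: A@0 B@1 C@1
Step 3: thread C executes C2 (x = x + 5). Shared: x=5 y=2. PCs: A@0 B@1 C@2
Step 4: thread B executes B2 (x = 1). Shared: x=1 y=2. PCs: A@0 B@2 C@2
Step 5: thread A executes A1 (x = x * 2). Shared: x=2 y=2. PCs: A@1 B@2 C@2
Step 6: thread A executes A2 (y = 7). Shared: x=2 y=7. PCs: A@2 B@2 C@2
Step 7: thread B executes B3 (x = x + 5). Shared: x=7 y=7. PCs: A@2 B@3 C@2
Step 8: thread C executes C3 (y = x + 2). Shared: x=7 y=9. PCs: A@2 B@3 C@3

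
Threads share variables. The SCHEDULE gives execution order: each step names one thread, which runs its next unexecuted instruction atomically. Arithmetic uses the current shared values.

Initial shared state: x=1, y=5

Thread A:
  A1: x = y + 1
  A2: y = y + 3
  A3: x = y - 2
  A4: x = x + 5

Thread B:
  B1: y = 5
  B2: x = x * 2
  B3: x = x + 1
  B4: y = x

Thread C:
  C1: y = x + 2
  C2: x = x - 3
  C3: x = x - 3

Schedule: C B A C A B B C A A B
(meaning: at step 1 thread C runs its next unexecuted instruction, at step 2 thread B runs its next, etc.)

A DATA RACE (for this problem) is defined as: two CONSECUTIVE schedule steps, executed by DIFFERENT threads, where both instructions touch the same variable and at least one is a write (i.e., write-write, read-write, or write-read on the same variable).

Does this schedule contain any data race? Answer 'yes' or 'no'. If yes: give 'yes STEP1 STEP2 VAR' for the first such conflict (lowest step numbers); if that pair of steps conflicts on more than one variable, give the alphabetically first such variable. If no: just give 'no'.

Answer: yes 1 2 y

Derivation:
Steps 1,2: C(y = x + 2) vs B(y = 5). RACE on y (W-W).
Steps 2,3: B(y = 5) vs A(x = y + 1). RACE on y (W-R).
Steps 3,4: A(x = y + 1) vs C(x = x - 3). RACE on x (W-W).
Steps 4,5: C(r=x,w=x) vs A(r=y,w=y). No conflict.
Steps 5,6: A(r=y,w=y) vs B(r=x,w=x). No conflict.
Steps 6,7: same thread (B). No race.
Steps 7,8: B(x = x + 1) vs C(x = x - 3). RACE on x (W-W).
Steps 8,9: C(x = x - 3) vs A(x = y - 2). RACE on x (W-W).
Steps 9,10: same thread (A). No race.
Steps 10,11: A(x = x + 5) vs B(y = x). RACE on x (W-R).
First conflict at steps 1,2.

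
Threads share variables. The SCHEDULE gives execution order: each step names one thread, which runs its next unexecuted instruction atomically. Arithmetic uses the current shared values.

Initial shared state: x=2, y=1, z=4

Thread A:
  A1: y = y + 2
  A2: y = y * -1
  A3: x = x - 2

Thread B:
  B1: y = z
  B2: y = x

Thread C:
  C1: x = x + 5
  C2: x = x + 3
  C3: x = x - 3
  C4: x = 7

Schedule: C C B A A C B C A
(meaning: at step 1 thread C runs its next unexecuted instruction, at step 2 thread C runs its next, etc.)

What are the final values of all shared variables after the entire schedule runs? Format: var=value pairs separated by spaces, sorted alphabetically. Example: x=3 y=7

Answer: x=5 y=7 z=4

Derivation:
Step 1: thread C executes C1 (x = x + 5). Shared: x=7 y=1 z=4. PCs: A@0 B@0 C@1
Step 2: thread C executes C2 (x = x + 3). Shared: x=10 y=1 z=4. PCs: A@0 B@0 C@2
Step 3: thread B executes B1 (y = z). Shared: x=10 y=4 z=4. PCs: A@0 B@1 C@2
Step 4: thread A executes A1 (y = y + 2). Shared: x=10 y=6 z=4. PCs: A@1 B@1 C@2
Step 5: thread A executes A2 (y = y * -1). Shared: x=10 y=-6 z=4. PCs: A@2 B@1 C@2
Step 6: thread C executes C3 (x = x - 3). Shared: x=7 y=-6 z=4. PCs: A@2 B@1 C@3
Step 7: thread B executes B2 (y = x). Shared: x=7 y=7 z=4. PCs: A@2 B@2 C@3
Step 8: thread C executes C4 (x = 7). Shared: x=7 y=7 z=4. PCs: A@2 B@2 C@4
Step 9: thread A executes A3 (x = x - 2). Shared: x=5 y=7 z=4. PCs: A@3 B@2 C@4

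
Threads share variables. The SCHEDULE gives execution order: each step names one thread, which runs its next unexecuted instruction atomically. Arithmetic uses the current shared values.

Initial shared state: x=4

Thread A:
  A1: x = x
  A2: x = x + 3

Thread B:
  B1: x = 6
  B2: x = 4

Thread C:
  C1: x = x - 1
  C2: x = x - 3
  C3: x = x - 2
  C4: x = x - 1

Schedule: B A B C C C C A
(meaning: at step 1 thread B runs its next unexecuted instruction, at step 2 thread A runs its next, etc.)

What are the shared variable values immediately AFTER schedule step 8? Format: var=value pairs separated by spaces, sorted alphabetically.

Answer: x=0

Derivation:
Step 1: thread B executes B1 (x = 6). Shared: x=6. PCs: A@0 B@1 C@0
Step 2: thread A executes A1 (x = x). Shared: x=6. PCs: A@1 B@1 C@0
Step 3: thread B executes B2 (x = 4). Shared: x=4. PCs: A@1 B@2 C@0
Step 4: thread C executes C1 (x = x - 1). Shared: x=3. PCs: A@1 B@2 C@1
Step 5: thread C executes C2 (x = x - 3). Shared: x=0. PCs: A@1 B@2 C@2
Step 6: thread C executes C3 (x = x - 2). Shared: x=-2. PCs: A@1 B@2 C@3
Step 7: thread C executes C4 (x = x - 1). Shared: x=-3. PCs: A@1 B@2 C@4
Step 8: thread A executes A2 (x = x + 3). Shared: x=0. PCs: A@2 B@2 C@4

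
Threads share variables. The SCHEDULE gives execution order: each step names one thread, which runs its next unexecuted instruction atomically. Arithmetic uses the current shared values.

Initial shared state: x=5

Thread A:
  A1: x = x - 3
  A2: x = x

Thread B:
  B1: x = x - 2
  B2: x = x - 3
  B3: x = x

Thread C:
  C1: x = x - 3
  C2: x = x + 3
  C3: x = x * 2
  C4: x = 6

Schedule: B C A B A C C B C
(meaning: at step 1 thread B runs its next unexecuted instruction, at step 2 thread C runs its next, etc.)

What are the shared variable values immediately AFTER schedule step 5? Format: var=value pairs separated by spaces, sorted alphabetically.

Step 1: thread B executes B1 (x = x - 2). Shared: x=3. PCs: A@0 B@1 C@0
Step 2: thread C executes C1 (x = x - 3). Shared: x=0. PCs: A@0 B@1 C@1
Step 3: thread A executes A1 (x = x - 3). Shared: x=-3. PCs: A@1 B@1 C@1
Step 4: thread B executes B2 (x = x - 3). Shared: x=-6. PCs: A@1 B@2 C@1
Step 5: thread A executes A2 (x = x). Shared: x=-6. PCs: A@2 B@2 C@1

Answer: x=-6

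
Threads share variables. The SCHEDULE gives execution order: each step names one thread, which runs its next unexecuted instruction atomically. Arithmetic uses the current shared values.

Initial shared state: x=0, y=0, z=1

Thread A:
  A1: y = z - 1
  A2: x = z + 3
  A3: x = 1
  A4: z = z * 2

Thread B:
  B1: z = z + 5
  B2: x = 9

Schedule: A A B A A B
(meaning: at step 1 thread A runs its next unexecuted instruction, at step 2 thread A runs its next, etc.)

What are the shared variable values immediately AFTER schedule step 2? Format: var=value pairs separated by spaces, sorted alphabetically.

Step 1: thread A executes A1 (y = z - 1). Shared: x=0 y=0 z=1. PCs: A@1 B@0
Step 2: thread A executes A2 (x = z + 3). Shared: x=4 y=0 z=1. PCs: A@2 B@0

Answer: x=4 y=0 z=1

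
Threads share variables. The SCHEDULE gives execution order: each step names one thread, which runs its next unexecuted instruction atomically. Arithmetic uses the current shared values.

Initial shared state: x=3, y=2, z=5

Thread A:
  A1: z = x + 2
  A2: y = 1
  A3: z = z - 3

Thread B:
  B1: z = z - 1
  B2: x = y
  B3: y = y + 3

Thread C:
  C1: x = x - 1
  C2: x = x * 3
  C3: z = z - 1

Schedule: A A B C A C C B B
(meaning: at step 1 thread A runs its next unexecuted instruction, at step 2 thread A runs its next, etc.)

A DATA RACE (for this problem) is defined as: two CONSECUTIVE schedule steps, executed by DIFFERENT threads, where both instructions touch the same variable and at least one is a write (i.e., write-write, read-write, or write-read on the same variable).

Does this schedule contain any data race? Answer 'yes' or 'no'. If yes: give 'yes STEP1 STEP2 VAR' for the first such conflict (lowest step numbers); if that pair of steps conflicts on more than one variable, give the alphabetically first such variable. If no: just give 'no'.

Answer: no

Derivation:
Steps 1,2: same thread (A). No race.
Steps 2,3: A(r=-,w=y) vs B(r=z,w=z). No conflict.
Steps 3,4: B(r=z,w=z) vs C(r=x,w=x). No conflict.
Steps 4,5: C(r=x,w=x) vs A(r=z,w=z). No conflict.
Steps 5,6: A(r=z,w=z) vs C(r=x,w=x). No conflict.
Steps 6,7: same thread (C). No race.
Steps 7,8: C(r=z,w=z) vs B(r=y,w=x). No conflict.
Steps 8,9: same thread (B). No race.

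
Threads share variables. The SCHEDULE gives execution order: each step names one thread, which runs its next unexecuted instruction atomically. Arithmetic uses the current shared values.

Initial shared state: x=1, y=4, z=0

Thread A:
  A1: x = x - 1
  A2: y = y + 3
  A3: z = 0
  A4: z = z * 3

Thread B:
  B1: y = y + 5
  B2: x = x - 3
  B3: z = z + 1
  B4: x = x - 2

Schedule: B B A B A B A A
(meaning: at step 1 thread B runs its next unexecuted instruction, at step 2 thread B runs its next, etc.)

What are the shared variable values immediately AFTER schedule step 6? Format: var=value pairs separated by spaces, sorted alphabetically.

Step 1: thread B executes B1 (y = y + 5). Shared: x=1 y=9 z=0. PCs: A@0 B@1
Step 2: thread B executes B2 (x = x - 3). Shared: x=-2 y=9 z=0. PCs: A@0 B@2
Step 3: thread A executes A1 (x = x - 1). Shared: x=-3 y=9 z=0. PCs: A@1 B@2
Step 4: thread B executes B3 (z = z + 1). Shared: x=-3 y=9 z=1. PCs: A@1 B@3
Step 5: thread A executes A2 (y = y + 3). Shared: x=-3 y=12 z=1. PCs: A@2 B@3
Step 6: thread B executes B4 (x = x - 2). Shared: x=-5 y=12 z=1. PCs: A@2 B@4

Answer: x=-5 y=12 z=1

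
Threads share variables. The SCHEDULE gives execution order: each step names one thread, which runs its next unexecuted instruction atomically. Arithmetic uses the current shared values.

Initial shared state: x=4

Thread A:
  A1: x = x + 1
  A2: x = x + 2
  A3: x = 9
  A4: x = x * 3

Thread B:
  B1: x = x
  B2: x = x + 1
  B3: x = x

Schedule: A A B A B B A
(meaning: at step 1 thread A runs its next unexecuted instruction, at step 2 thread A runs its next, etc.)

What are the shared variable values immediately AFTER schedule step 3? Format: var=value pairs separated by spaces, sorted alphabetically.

Step 1: thread A executes A1 (x = x + 1). Shared: x=5. PCs: A@1 B@0
Step 2: thread A executes A2 (x = x + 2). Shared: x=7. PCs: A@2 B@0
Step 3: thread B executes B1 (x = x). Shared: x=7. PCs: A@2 B@1

Answer: x=7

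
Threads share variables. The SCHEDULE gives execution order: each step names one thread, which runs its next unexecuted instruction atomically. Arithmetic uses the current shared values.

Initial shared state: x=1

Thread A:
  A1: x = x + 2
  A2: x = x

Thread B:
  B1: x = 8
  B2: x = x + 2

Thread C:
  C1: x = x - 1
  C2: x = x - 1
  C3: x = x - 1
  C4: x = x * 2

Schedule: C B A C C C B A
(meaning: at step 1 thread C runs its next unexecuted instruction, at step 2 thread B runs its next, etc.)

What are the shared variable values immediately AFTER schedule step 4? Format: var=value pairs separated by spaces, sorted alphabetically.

Step 1: thread C executes C1 (x = x - 1). Shared: x=0. PCs: A@0 B@0 C@1
Step 2: thread B executes B1 (x = 8). Shared: x=8. PCs: A@0 B@1 C@1
Step 3: thread A executes A1 (x = x + 2). Shared: x=10. PCs: A@1 B@1 C@1
Step 4: thread C executes C2 (x = x - 1). Shared: x=9. PCs: A@1 B@1 C@2

Answer: x=9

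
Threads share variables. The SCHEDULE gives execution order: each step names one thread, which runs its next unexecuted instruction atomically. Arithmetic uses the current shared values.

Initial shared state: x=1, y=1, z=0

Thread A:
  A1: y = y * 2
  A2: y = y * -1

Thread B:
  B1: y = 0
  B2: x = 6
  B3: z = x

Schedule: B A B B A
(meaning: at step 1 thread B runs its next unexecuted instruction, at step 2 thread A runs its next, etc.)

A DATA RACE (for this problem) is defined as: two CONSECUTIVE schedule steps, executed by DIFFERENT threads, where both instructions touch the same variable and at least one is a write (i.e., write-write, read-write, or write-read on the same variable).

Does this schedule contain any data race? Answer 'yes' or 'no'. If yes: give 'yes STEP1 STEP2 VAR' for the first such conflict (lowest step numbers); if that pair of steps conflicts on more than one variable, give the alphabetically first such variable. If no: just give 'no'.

Answer: yes 1 2 y

Derivation:
Steps 1,2: B(y = 0) vs A(y = y * 2). RACE on y (W-W).
Steps 2,3: A(r=y,w=y) vs B(r=-,w=x). No conflict.
Steps 3,4: same thread (B). No race.
Steps 4,5: B(r=x,w=z) vs A(r=y,w=y). No conflict.
First conflict at steps 1,2.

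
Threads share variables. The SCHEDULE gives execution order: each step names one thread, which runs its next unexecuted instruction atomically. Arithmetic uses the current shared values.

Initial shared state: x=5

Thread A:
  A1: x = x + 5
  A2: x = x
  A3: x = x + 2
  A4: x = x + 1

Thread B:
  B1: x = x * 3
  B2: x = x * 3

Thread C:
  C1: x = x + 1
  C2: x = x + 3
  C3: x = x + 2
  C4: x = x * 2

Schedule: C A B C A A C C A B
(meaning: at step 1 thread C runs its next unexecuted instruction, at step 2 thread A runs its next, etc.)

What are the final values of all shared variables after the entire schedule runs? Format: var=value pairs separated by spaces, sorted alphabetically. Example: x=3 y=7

Answer: x=243

Derivation:
Step 1: thread C executes C1 (x = x + 1). Shared: x=6. PCs: A@0 B@0 C@1
Step 2: thread A executes A1 (x = x + 5). Shared: x=11. PCs: A@1 B@0 C@1
Step 3: thread B executes B1 (x = x * 3). Shared: x=33. PCs: A@1 B@1 C@1
Step 4: thread C executes C2 (x = x + 3). Shared: x=36. PCs: A@1 B@1 C@2
Step 5: thread A executes A2 (x = x). Shared: x=36. PCs: A@2 B@1 C@2
Step 6: thread A executes A3 (x = x + 2). Shared: x=38. PCs: A@3 B@1 C@2
Step 7: thread C executes C3 (x = x + 2). Shared: x=40. PCs: A@3 B@1 C@3
Step 8: thread C executes C4 (x = x * 2). Shared: x=80. PCs: A@3 B@1 C@4
Step 9: thread A executes A4 (x = x + 1). Shared: x=81. PCs: A@4 B@1 C@4
Step 10: thread B executes B2 (x = x * 3). Shared: x=243. PCs: A@4 B@2 C@4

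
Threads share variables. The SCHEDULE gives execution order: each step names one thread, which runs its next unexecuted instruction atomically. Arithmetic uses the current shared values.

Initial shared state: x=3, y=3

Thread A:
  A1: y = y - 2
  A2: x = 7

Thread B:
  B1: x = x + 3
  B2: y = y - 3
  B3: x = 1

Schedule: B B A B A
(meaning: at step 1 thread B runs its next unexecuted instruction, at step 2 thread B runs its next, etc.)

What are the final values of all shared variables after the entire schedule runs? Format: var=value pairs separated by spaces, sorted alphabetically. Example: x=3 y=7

Step 1: thread B executes B1 (x = x + 3). Shared: x=6 y=3. PCs: A@0 B@1
Step 2: thread B executes B2 (y = y - 3). Shared: x=6 y=0. PCs: A@0 B@2
Step 3: thread A executes A1 (y = y - 2). Shared: x=6 y=-2. PCs: A@1 B@2
Step 4: thread B executes B3 (x = 1). Shared: x=1 y=-2. PCs: A@1 B@3
Step 5: thread A executes A2 (x = 7). Shared: x=7 y=-2. PCs: A@2 B@3

Answer: x=7 y=-2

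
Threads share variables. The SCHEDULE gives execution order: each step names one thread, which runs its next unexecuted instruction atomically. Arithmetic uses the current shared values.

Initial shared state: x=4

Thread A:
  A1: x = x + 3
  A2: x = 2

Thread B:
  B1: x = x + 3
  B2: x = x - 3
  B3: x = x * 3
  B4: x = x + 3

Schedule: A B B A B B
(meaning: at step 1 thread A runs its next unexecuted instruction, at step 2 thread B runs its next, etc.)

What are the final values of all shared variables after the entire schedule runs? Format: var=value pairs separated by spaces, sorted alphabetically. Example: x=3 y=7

Answer: x=9

Derivation:
Step 1: thread A executes A1 (x = x + 3). Shared: x=7. PCs: A@1 B@0
Step 2: thread B executes B1 (x = x + 3). Shared: x=10. PCs: A@1 B@1
Step 3: thread B executes B2 (x = x - 3). Shared: x=7. PCs: A@1 B@2
Step 4: thread A executes A2 (x = 2). Shared: x=2. PCs: A@2 B@2
Step 5: thread B executes B3 (x = x * 3). Shared: x=6. PCs: A@2 B@3
Step 6: thread B executes B4 (x = x + 3). Shared: x=9. PCs: A@2 B@4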